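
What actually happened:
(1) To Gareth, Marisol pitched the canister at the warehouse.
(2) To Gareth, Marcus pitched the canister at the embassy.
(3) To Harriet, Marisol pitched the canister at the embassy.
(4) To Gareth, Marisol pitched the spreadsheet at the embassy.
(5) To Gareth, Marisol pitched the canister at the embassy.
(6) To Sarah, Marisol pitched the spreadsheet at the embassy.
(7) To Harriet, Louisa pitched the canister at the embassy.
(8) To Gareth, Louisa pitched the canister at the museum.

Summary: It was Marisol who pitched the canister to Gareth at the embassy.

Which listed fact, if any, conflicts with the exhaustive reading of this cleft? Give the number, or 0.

2

Focus of the cleft: "Marisol" (the agent). Presupposed background: thing = the canister, recipient = Gareth, setting = at the embassy.
The exhaustive reading says no other agent fits that background.
Fact (2) shares the background but with agent = Marcus; exhaustivity is violated.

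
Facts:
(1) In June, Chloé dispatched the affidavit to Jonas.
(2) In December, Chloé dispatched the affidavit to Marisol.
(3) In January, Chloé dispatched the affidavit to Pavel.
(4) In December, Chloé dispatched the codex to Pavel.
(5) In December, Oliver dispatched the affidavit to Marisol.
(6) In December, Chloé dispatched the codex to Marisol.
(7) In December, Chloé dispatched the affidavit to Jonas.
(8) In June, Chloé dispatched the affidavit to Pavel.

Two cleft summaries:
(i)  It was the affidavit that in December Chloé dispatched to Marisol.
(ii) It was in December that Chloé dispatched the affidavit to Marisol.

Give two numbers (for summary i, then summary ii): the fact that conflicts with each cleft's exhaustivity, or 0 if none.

Summary (i) focuses "the affidavit" (the thing); background agent = Chloé, recipient = Marisol, setting = in December. Fact (6) matches that background with thing = the codex — refutes (i).
Summary (ii) focuses "in December" (the setting); background agent = Chloé, thing = the affidavit, recipient = Marisol. No fact matches that background with a different setting, so 0.

6, 0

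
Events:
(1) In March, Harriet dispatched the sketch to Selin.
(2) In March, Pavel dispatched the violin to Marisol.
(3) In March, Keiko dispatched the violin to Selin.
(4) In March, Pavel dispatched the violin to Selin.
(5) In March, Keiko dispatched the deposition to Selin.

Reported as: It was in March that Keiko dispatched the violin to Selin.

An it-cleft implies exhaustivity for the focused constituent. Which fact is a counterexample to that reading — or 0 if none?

Focus of the cleft: "in March" (the setting). Presupposed background: same agent, thing, recipient (Keiko / the violin / Selin).
The exhaustive reading says no other setting fits that background.
Every other fact differs from the presupposition on some backgrounded slot, so none challenges the exhaustivity.

0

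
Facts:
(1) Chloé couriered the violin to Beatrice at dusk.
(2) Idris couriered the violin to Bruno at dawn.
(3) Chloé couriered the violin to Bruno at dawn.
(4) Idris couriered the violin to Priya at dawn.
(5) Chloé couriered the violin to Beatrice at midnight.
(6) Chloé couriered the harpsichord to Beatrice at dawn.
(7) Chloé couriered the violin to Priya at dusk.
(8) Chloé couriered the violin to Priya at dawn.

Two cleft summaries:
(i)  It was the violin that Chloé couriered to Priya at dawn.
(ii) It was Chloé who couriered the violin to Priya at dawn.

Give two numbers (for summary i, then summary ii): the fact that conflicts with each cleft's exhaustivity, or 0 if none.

Summary (i) focuses "the violin" (the thing); background agent = Chloé, recipient = Priya, setting = at dawn. No fact matches that background with a different thing, so 0.
Summary (ii) focuses "Chloé" (the agent); background thing = the violin, recipient = Priya, setting = at dawn. Fact (4) matches that background with agent = Idris — refutes (ii).

0, 4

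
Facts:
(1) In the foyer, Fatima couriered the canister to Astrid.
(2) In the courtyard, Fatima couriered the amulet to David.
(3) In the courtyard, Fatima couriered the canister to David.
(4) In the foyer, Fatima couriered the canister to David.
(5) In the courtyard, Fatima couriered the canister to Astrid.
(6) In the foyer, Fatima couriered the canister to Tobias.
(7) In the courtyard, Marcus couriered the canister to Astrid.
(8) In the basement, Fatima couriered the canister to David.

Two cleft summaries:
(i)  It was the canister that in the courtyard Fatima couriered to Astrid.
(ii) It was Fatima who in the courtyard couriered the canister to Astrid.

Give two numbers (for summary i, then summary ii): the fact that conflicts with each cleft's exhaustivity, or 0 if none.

(i): focus "the canister". No fact shares agent = Fatima, recipient = Astrid, setting = in the courtyard with a different thing. 0.
(ii): focus "Fatima". Looking for thing = the canister, recipient = Astrid, setting = in the courtyard with some other agent — fact (7) has Marcus there. Refuted.

0, 7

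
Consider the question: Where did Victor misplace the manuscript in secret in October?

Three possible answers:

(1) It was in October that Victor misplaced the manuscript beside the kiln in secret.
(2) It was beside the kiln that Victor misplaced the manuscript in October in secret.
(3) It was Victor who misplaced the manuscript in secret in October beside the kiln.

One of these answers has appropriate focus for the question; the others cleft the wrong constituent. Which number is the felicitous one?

The question word "where" targets the location.
Option (1) clefts "in October" — the time, not what was asked.
Option (2) clefts "beside the kiln" — that matches what the question asks about.
Option (3) clefts "Victor" — the subject (agent), not what was asked.
So the congruent reply is (2).

2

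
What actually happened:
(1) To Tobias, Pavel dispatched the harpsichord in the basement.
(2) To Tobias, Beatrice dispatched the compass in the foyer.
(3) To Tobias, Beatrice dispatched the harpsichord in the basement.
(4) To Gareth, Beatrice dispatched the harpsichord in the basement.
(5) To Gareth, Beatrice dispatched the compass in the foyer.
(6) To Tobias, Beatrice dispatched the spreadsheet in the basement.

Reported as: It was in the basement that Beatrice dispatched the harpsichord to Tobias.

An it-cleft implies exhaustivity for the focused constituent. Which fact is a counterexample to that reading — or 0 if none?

0

The cleft puts "in the basement" in focus and presupposes the open proposition with Beatrice as agent and the harpsichord as thing and Tobias as recipient.
The exhaustive reading says no other setting fits that background.
Every other fact differs from the presupposition on some backgrounded slot, so none challenges the exhaustivity.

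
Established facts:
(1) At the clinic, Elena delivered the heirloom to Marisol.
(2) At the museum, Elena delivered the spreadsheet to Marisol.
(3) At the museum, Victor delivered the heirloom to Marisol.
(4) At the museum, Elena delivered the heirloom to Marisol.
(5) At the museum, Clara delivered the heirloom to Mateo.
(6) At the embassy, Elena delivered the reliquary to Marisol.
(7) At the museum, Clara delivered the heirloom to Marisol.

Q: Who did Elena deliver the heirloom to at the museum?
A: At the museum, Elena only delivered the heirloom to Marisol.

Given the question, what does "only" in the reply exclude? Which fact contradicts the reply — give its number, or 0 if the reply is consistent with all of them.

The question "Who did ... to ...?" targets the recipient, so in the reply the focus falls on "Marisol".
So "only" ranges over recipients; the rest (agent = Elena, thing = the heirloom, setting = at the museum) is presupposed.
No listed fact shares that background with another recipient. Nothing contradicts the reply.
(Fact (2) would refute a reading with focus on the thing — but that is not what the question asks.)

0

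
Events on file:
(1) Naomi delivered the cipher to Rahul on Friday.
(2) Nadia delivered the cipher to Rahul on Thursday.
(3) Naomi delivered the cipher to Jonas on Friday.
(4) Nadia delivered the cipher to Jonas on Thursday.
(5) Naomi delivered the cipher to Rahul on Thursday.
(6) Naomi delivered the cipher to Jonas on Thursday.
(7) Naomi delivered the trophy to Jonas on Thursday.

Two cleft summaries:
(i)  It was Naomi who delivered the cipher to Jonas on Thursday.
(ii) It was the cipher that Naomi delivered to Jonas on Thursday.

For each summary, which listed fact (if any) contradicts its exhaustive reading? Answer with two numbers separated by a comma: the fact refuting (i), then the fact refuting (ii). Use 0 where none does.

(i): focus "Naomi". Looking for thing = the cipher, recipient = Jonas, setting = on Thursday with some other agent — fact (4) has Nadia there. Refuted.
(ii): focus "the cipher". Looking for agent = Naomi, recipient = Jonas, setting = on Thursday with some other thing — fact (7) has the trophy there. Refuted.

4, 7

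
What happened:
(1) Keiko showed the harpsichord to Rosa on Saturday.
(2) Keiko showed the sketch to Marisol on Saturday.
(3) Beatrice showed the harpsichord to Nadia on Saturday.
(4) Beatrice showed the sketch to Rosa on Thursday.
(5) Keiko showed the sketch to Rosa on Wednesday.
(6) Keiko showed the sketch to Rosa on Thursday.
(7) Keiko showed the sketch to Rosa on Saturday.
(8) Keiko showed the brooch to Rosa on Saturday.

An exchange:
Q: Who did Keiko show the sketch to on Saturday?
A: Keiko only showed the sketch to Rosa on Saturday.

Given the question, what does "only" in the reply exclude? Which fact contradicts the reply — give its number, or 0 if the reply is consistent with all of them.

2

Answering "Who did ... to ...?" puts focus on the recipient — here, "Rosa".
"Only" then excludes alternative recipients while the background — Keiko as agent and the sketch as thing and on Saturday as setting — is held fixed.
Fact (2) keeps Keiko as agent and the sketch as thing and on Saturday as setting but has recipient = Marisol; that refutes the reply.
(Fact (1) would refute a reading with focus on the thing — but that is not what the question asks.)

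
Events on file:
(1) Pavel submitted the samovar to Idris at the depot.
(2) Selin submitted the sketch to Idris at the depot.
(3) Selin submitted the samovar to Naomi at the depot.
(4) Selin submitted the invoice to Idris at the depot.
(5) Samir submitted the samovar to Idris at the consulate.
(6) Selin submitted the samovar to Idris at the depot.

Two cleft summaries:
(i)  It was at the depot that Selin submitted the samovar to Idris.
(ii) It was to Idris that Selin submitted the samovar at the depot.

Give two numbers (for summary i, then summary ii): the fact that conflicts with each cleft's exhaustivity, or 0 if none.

Summary (i) focuses "at the depot" (the setting); background agent = Selin, thing = the samovar, recipient = Idris. No fact matches that background with a different setting, so 0.
Summary (ii) focuses "Idris" (the recipient); background agent = Selin, thing = the samovar, setting = at the depot. Fact (3) matches that background with recipient = Naomi — refutes (ii).

0, 3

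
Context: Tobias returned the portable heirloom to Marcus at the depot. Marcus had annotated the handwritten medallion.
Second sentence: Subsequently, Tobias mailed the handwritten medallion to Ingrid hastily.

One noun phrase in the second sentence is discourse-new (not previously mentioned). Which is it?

"Tobias" and "the handwritten medallion" in the second sentence are given — already mentioned in the context.
"Ingrid" has no antecedent in the context; it is discourse-new.

Ingrid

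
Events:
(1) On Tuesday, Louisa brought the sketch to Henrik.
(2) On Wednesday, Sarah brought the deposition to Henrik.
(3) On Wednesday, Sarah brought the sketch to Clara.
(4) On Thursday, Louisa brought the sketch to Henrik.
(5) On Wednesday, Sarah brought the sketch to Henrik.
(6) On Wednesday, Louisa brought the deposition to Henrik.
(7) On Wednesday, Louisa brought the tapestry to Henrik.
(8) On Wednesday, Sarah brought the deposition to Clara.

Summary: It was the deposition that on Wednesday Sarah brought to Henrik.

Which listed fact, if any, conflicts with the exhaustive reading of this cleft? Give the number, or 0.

5

The cleft puts "the deposition" in focus and presupposes the open proposition with agent = Sarah, recipient = Henrik, setting = on Wednesday.
Exhaustivity: the deposition is the only thing satisfying that background.
But fact (5) also has agent = Sarah, recipient = Henrik, setting = on Wednesday, with thing = the sketch — so the exhaustive reading fails.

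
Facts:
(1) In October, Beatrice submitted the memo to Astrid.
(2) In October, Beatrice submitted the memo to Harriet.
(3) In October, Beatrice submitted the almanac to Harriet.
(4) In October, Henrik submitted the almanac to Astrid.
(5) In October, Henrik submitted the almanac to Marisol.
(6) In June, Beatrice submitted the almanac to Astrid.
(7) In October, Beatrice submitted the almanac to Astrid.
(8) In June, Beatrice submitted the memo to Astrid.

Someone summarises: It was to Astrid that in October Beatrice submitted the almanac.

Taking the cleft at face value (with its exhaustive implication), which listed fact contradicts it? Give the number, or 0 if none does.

The cleft puts "Astrid" in focus and presupposes the open proposition with Beatrice as agent and the almanac as thing and in October as setting.
Exhaustivity: Astrid is the only recipient satisfying that background.
But fact (3) also has Beatrice as agent and the almanac as thing and in October as setting, with recipient = Harriet — so the exhaustive reading fails.

3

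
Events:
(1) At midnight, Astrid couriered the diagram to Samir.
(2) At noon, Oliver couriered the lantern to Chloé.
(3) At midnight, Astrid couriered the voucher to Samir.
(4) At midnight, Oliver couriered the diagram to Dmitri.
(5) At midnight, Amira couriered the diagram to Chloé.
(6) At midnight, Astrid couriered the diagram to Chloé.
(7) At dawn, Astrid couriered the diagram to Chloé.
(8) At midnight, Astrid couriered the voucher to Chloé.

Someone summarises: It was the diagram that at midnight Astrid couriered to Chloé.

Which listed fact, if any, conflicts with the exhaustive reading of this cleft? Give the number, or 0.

The cleft puts "the diagram" in focus and presupposes the open proposition with same agent, recipient, setting (Astrid / Chloé / at midnight).
Exhaustivity: the diagram is the only thing satisfying that background.
Fact (8) shares the background but with thing = the voucher; exhaustivity is violated.

8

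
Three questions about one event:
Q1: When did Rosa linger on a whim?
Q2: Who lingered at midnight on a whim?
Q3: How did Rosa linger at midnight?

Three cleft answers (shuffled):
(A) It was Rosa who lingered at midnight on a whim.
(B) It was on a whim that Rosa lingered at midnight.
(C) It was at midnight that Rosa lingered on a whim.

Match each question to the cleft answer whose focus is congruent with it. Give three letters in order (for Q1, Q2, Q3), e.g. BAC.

Q1 asks about the time; cleft (C) focuses "at midnight", which is the time — so Q1 → C.
Q2 asks about the subject (agent); cleft (A) focuses "Rosa", which is the subject (agent) — so Q2 → A.
Q3 asks about the manner; cleft (B) focuses "on a whim", which is the manner — so Q3 → B.
Mapping: Q1→C, Q2→A, Q3→B.

CAB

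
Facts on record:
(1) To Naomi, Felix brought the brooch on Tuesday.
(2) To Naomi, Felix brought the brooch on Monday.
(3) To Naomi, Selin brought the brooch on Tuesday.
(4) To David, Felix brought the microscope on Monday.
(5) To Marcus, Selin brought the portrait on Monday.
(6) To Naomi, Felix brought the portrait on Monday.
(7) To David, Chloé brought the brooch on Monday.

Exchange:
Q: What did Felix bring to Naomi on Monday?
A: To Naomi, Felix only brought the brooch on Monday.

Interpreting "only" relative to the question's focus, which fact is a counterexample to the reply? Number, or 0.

Answering "What did ...?" puts focus on the thing — here, "the brooch".
"Only" then excludes alternative things while the background — agent = Felix, recipient = Naomi, setting = on Monday — is held fixed.
Fact (6) shares the background with a different thing (the portrait) — counterexample.
(Fact (1) would refute a reading with focus on the setting — but that is not what the question asks.)

6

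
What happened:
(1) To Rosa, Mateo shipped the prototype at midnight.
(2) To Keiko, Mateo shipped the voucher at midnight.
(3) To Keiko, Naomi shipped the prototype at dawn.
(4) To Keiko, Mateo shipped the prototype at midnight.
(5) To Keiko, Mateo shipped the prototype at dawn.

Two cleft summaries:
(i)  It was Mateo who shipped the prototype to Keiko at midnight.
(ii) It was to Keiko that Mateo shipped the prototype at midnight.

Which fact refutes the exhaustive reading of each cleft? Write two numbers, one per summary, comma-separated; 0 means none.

0, 1

Summary (i) focuses "Mateo" (the agent); background thing = the prototype, recipient = Keiko, setting = at midnight. No fact matches that background with a different agent, so 0.
Summary (ii) focuses "Keiko" (the recipient); background agent = Mateo, thing = the prototype, setting = at midnight. Fact (1) matches that background with recipient = Rosa — refutes (ii).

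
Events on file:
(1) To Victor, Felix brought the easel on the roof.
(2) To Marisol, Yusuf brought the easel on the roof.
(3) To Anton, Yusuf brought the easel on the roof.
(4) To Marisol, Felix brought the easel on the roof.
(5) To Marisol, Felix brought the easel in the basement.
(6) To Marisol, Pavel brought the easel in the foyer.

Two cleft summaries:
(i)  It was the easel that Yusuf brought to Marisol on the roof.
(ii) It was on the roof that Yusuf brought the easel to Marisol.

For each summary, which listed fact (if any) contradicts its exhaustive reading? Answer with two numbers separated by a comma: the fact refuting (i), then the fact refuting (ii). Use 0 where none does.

0, 0

(i): focus "the easel". No fact shares same agent, recipient, setting (Yusuf / Marisol / on the roof) with a different thing. 0.
(ii): focus "on the roof". No fact shares same agent, thing, recipient (Yusuf / the easel / Marisol) with a different setting. 0.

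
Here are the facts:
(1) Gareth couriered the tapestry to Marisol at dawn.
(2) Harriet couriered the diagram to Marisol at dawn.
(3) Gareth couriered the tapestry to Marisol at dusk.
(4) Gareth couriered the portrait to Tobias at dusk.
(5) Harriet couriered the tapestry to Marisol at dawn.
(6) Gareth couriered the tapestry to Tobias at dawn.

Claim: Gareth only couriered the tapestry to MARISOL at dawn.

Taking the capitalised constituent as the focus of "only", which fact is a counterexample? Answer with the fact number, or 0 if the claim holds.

The capitals mark "Marisol" as focus. So "only" rules out other recipients, with the rest (agent = Gareth, thing = the tapestry, setting = at dawn) as background.
Fact (6) shares the background but differs in recipient (Tobias) — a counterexample.

6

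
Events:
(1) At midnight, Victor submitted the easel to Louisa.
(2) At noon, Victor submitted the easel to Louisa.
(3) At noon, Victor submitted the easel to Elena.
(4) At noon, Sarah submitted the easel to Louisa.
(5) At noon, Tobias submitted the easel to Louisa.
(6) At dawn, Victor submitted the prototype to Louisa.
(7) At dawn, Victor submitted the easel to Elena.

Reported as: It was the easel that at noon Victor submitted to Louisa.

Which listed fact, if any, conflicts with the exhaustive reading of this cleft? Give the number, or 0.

Focus of the cleft: "the easel" (the thing). Presupposed background: Victor as agent and Louisa as recipient and at noon as setting.
Exhaustivity: the easel is the only thing satisfying that background.
No listed fact matches the background with a different thing. Exhaustivity holds.

0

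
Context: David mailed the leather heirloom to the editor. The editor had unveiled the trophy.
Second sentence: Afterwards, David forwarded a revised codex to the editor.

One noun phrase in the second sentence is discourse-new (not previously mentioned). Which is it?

a revised codex

"David" and "the editor" in the second sentence are given — already mentioned in the context.
"a revised codex" has no antecedent in the context; it is discourse-new (the indefinite article also signals a new referent).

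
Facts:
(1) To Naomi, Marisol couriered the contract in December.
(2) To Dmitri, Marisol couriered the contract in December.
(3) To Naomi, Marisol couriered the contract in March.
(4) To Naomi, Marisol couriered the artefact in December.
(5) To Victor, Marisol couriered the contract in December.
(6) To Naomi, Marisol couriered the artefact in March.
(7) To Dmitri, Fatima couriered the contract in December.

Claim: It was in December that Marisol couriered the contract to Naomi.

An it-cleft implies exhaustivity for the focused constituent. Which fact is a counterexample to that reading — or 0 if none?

The cleft puts "in December" in focus and presupposes the open proposition with Marisol as agent and the contract as thing and Naomi as recipient.
Exhaustivity: in December is the only setting satisfying that background.
Fact (3) shares the background but with setting = in March; exhaustivity is violated.

3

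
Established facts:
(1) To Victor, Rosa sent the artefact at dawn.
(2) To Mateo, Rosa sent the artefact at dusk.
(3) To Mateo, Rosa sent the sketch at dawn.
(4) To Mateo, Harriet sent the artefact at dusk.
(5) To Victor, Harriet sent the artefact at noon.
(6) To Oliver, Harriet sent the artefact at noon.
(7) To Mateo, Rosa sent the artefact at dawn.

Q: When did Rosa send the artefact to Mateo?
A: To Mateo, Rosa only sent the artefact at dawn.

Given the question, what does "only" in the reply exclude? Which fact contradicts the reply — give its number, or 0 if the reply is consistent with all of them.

The question "When did ...?" targets the setting, so in the reply the focus falls on "at dawn".
So "only" ranges over settings; the rest (agent = Rosa, thing = the artefact, recipient = Mateo) is presupposed.
Fact (2) shares the background with a different setting (at dusk) — counterexample.
(Fact (1) would refute a reading with focus on the recipient — but that is not what the question asks.)

2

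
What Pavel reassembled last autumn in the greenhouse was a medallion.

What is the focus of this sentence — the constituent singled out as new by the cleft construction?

a medallion

In a pseudo-cleft "What ... was X", the post-copular constituent X is the focus.
Here the focus is "a medallion". The backgrounded (presupposed) material includes "Pavel", "in the greenhouse" and "last autumn".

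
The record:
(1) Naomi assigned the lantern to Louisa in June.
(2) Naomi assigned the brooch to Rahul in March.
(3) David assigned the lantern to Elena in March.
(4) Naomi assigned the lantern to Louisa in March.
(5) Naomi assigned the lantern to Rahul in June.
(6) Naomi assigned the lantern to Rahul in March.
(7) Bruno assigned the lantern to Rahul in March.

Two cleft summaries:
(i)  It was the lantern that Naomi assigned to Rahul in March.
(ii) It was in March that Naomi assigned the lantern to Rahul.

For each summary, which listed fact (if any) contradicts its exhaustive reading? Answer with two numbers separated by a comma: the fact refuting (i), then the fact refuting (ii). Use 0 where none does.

Summary (i) focuses "the lantern" (the thing); background agent = Naomi, recipient = Rahul, setting = in March. Fact (2) matches that background with thing = the brooch — refutes (i).
Summary (ii) focuses "in March" (the setting); background agent = Naomi, thing = the lantern, recipient = Rahul. Fact (5) matches that background with setting = in June — refutes (ii).

2, 5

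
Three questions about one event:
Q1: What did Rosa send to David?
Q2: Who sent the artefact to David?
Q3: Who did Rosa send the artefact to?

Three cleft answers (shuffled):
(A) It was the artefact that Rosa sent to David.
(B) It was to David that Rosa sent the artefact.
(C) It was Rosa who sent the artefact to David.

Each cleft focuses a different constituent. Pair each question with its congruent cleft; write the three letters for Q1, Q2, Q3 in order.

Q1 asks about the direct object; cleft (A) focuses "the artefact", which is the direct object — so Q1 → A.
Q2 asks about the subject (agent); cleft (C) focuses "Rosa", which is the subject (agent) — so Q2 → C.
Q3 asks about the recipient; cleft (B) focuses "to David", which is the recipient — so Q3 → B.
Mapping: Q1→A, Q2→C, Q3→B.

ACB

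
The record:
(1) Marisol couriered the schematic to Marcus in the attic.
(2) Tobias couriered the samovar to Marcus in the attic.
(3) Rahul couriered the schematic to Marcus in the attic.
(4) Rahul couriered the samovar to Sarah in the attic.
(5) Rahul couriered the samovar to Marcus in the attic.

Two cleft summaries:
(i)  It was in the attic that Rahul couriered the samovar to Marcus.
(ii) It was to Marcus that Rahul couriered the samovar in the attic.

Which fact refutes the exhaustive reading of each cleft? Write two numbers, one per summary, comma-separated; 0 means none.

Summary (i) focuses "in the attic" (the setting); background same agent, thing, recipient (Rahul / the samovar / Marcus). No fact matches that background with a different setting, so 0.
Summary (ii) focuses "Marcus" (the recipient); background same agent, thing, setting (Rahul / the samovar / in the attic). Fact (4) matches that background with recipient = Sarah — refutes (ii).

0, 4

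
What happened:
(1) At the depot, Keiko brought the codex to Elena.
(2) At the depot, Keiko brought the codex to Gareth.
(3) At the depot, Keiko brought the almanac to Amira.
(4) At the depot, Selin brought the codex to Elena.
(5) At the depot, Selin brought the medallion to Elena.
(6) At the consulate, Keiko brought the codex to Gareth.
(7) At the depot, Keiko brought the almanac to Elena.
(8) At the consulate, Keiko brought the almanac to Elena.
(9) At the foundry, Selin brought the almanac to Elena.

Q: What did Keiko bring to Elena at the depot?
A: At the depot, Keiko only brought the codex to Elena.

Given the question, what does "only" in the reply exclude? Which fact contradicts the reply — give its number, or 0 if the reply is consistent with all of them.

7

Answering "What did ...?" puts focus on the thing — here, "the codex".
"Only" then excludes alternative things while the background — Keiko as agent and Elena as recipient and at the depot as setting — is held fixed.
Fact (7) keeps Keiko as agent and Elena as recipient and at the depot as setting but has thing = the almanac; that refutes the reply.
(Fact (2) would refute a reading with focus on the recipient — but that is not what the question asks.)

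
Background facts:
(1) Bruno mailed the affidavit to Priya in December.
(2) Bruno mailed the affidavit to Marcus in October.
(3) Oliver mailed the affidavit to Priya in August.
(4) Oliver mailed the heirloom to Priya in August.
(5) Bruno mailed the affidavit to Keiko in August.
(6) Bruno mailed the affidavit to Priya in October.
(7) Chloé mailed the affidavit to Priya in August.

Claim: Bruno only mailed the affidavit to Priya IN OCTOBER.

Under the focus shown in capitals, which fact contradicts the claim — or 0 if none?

Focus (in capitals) is "in October" — the setting. "Only" excludes alternative settings while holding fixed same agent, thing, recipient (Bruno / the affidavit / Priya).
Fact (1) matches on same agent, thing, recipient (Bruno / the affidavit / Priya), but has setting = in December instead. That refutes the claim.

1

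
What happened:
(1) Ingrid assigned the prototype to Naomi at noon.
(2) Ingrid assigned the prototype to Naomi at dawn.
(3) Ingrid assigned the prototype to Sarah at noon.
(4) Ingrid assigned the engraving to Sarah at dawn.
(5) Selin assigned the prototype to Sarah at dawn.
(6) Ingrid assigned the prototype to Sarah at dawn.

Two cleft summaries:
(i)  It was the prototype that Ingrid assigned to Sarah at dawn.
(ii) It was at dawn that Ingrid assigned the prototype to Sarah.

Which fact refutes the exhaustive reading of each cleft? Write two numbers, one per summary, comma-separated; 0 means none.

(i): focus "the prototype". Looking for Ingrid as agent and Sarah as recipient and at dawn as setting with some other thing — fact (4) has the engraving there. Refuted.
(ii): focus "at dawn". Looking for Ingrid as agent and the prototype as thing and Sarah as recipient with some other setting — fact (3) has at noon there. Refuted.

4, 3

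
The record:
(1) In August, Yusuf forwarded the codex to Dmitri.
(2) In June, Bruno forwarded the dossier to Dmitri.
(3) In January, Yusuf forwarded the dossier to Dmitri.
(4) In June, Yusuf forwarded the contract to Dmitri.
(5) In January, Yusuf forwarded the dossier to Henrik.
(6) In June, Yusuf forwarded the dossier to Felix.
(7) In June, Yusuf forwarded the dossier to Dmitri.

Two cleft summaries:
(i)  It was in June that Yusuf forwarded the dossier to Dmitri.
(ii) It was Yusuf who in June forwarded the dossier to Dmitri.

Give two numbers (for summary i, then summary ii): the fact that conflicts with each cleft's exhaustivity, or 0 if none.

Summary (i) focuses "in June" (the setting); background Yusuf as agent and the dossier as thing and Dmitri as recipient. Fact (3) matches that background with setting = in January — refutes (i).
Summary (ii) focuses "Yusuf" (the agent); background the dossier as thing and Dmitri as recipient and in June as setting. Fact (2) matches that background with agent = Bruno — refutes (ii).

3, 2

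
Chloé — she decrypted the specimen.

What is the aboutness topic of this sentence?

The construction explicitly marks "Chloé" as what the sentence is about — the topic.
The remainder of the clause is the comment (what is said about the topic).

Chloé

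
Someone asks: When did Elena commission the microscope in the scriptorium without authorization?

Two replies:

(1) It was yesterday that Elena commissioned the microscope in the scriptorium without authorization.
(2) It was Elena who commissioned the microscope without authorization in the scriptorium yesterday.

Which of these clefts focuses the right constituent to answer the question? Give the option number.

The question word "when" targets the time.
Option (1) clefts "yesterday" — that matches what the question asks about.
Option (2) clefts "Elena" — the subject (agent), not what was asked.
So the congruent reply is (1).

1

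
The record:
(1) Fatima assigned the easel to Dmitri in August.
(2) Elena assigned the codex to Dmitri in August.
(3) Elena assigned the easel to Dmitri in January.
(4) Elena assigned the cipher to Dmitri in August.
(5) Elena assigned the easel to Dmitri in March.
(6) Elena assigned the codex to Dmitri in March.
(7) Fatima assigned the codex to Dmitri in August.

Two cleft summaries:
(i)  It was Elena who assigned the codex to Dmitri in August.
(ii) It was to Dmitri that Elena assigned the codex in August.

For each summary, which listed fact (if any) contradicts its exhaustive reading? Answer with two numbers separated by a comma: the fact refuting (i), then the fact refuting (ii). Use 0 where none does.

Summary (i) focuses "Elena" (the agent); background same thing, recipient, setting (the codex / Dmitri / in August). Fact (7) matches that background with agent = Fatima — refutes (i).
Summary (ii) focuses "Dmitri" (the recipient); background same agent, thing, setting (Elena / the codex / in August). No fact matches that background with a different recipient, so 0.

7, 0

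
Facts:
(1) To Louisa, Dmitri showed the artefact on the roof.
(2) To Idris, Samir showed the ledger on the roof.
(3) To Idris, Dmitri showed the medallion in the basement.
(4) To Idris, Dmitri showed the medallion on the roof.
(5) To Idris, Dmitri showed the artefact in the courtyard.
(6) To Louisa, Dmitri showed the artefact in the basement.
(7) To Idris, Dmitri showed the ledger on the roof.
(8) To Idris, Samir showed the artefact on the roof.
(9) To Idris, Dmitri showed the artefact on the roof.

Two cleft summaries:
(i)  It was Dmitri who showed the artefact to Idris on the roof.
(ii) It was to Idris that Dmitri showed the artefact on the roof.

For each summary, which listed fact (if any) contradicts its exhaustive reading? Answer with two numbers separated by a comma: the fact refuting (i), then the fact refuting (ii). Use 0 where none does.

Summary (i) focuses "Dmitri" (the agent); background same thing, recipient, setting (the artefact / Idris / on the roof). Fact (8) matches that background with agent = Samir — refutes (i).
Summary (ii) focuses "Idris" (the recipient); background same agent, thing, setting (Dmitri / the artefact / on the roof). Fact (1) matches that background with recipient = Louisa — refutes (ii).

8, 1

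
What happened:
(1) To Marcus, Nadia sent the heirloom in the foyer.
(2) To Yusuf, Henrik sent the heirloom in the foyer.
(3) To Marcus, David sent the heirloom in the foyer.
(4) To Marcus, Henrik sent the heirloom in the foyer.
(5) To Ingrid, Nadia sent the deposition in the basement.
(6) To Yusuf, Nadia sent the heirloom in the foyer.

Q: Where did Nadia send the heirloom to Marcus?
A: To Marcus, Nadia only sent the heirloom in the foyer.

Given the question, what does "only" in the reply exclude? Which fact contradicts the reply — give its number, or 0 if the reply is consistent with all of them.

Answering "Where did ...?" puts focus on the setting — here, "in the foyer".
So "only" ranges over settings; the rest (same agent, thing, recipient (Nadia / the heirloom / Marcus)) is presupposed.
No listed fact shares that background with another setting. Nothing contradicts the reply.
(Fact (6) would refute a reading with focus on the recipient — but that is not what the question asks.)

0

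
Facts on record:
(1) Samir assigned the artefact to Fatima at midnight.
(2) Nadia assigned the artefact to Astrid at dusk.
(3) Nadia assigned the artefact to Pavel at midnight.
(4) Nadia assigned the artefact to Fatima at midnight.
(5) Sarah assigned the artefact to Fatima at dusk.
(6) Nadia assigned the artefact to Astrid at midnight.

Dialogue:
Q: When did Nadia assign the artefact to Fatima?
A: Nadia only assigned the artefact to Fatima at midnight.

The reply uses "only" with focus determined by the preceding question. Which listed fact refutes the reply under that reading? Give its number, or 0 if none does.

Answering "When did ...?" puts focus on the setting — here, "at midnight".
So "only" ranges over settings; the rest (Nadia as agent and the artefact as thing and Fatima as recipient) is presupposed.
No fact keeps Nadia as agent and the artefact as thing and Fatima as recipient while changing the setting; every other fact differs on something backgrounded. The reply stands.
(Fact (3) would refute a reading with focus on the recipient — but that is not what the question asks.)

0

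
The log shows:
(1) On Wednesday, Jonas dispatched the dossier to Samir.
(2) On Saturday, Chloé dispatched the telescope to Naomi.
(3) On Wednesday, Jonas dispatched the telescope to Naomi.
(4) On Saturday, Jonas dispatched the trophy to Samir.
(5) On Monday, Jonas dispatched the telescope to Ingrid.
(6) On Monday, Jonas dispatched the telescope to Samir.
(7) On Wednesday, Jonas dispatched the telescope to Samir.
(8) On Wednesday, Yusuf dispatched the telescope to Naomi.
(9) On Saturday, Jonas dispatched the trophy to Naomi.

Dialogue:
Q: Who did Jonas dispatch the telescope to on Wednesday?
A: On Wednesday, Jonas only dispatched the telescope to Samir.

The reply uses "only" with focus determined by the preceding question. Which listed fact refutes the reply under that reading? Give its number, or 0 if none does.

3

The question "Who did ... to ...?" targets the recipient, so in the reply the focus falls on "Samir".
So "only" ranges over recipients; the rest (Jonas as agent and the telescope as thing and on Wednesday as setting) is presupposed.
Fact (3) keeps Jonas as agent and the telescope as thing and on Wednesday as setting but has recipient = Naomi; that refutes the reply.
(Fact (1) would refute a reading with focus on the thing — but that is not what the question asks.)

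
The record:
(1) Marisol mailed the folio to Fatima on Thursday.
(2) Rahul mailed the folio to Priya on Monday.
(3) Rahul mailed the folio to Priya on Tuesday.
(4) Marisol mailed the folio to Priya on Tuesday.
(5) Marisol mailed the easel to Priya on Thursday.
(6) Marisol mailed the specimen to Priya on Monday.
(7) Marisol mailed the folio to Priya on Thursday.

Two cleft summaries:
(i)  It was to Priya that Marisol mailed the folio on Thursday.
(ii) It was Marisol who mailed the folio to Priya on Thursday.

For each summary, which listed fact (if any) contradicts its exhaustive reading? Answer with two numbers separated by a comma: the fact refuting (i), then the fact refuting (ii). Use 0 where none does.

(i): focus "Priya". Looking for agent = Marisol, thing = the folio, setting = on Thursday with some other recipient — fact (1) has Fatima there. Refuted.
(ii): focus "Marisol". No fact shares thing = the folio, recipient = Priya, setting = on Thursday with a different agent. 0.

1, 0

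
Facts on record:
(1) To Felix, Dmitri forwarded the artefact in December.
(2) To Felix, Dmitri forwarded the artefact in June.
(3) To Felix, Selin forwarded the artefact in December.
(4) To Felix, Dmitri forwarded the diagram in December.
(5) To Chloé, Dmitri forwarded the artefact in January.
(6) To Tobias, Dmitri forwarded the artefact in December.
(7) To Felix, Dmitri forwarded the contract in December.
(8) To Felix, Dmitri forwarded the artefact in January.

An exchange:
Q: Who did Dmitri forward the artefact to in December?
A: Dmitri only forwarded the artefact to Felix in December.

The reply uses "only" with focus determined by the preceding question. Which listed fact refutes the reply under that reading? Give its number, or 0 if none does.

The question "Who did ... to ...?" targets the recipient, so in the reply the focus falls on "Felix".
"Only" then excludes alternative recipients while the background — Dmitri as agent and the artefact as thing and in December as setting — is held fixed.
Fact (6) shares the background with a different recipient (Tobias) — counterexample.
(Fact (4) would refute a reading with focus on the thing — but that is not what the question asks.)

6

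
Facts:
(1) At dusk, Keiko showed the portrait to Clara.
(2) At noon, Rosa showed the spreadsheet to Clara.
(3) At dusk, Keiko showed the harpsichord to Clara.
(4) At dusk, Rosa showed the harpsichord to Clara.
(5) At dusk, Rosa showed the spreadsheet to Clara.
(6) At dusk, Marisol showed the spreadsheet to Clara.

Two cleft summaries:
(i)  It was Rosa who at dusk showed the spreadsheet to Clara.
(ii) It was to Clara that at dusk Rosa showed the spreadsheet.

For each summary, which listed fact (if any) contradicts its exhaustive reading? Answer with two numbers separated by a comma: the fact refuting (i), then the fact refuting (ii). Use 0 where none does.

Summary (i) focuses "Rosa" (the agent); background thing = the spreadsheet, recipient = Clara, setting = at dusk. Fact (6) matches that background with agent = Marisol — refutes (i).
Summary (ii) focuses "Clara" (the recipient); background agent = Rosa, thing = the spreadsheet, setting = at dusk. No fact matches that background with a different recipient, so 0.

6, 0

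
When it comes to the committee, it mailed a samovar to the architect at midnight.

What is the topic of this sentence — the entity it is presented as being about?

The construction explicitly marks "the committee" as what the sentence is about — the topic.
The remainder of the clause is the comment (what is said about the topic).

the committee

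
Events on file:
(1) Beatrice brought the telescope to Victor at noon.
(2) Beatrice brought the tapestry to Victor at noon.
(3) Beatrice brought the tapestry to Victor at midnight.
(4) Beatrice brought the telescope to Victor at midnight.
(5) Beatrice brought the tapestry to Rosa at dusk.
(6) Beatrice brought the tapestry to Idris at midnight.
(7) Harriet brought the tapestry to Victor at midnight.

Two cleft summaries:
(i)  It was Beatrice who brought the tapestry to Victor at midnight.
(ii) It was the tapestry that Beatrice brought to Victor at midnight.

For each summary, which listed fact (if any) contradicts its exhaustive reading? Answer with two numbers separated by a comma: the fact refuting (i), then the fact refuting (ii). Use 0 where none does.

Summary (i) focuses "Beatrice" (the agent); background same thing, recipient, setting (the tapestry / Victor / at midnight). Fact (7) matches that background with agent = Harriet — refutes (i).
Summary (ii) focuses "the tapestry" (the thing); background same agent, recipient, setting (Beatrice / Victor / at midnight). Fact (4) matches that background with thing = the telescope — refutes (ii).

7, 4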